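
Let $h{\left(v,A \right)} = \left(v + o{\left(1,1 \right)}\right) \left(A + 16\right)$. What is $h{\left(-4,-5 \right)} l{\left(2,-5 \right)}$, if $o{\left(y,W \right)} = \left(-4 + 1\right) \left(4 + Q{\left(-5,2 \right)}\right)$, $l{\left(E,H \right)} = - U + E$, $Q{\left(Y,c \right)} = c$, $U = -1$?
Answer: $-726$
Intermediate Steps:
$l{\left(E,H \right)} = 1 + E$ ($l{\left(E,H \right)} = \left(-1\right) \left(-1\right) + E = 1 + E$)
$o{\left(y,W \right)} = -18$ ($o{\left(y,W \right)} = \left(-4 + 1\right) \left(4 + 2\right) = \left(-3\right) 6 = -18$)
$h{\left(v,A \right)} = \left(-18 + v\right) \left(16 + A\right)$ ($h{\left(v,A \right)} = \left(v - 18\right) \left(A + 16\right) = \left(-18 + v\right) \left(16 + A\right)$)
$h{\left(-4,-5 \right)} l{\left(2,-5 \right)} = \left(-288 - -90 + 16 \left(-4\right) - -20\right) \left(1 + 2\right) = \left(-288 + 90 - 64 + 20\right) 3 = \left(-242\right) 3 = -726$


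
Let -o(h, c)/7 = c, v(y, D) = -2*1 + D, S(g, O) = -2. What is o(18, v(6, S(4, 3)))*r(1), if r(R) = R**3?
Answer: 28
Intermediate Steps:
v(y, D) = -2 + D
o(h, c) = -7*c
o(18, v(6, S(4, 3)))*r(1) = -7*(-2 - 2)*1**3 = -7*(-4)*1 = 28*1 = 28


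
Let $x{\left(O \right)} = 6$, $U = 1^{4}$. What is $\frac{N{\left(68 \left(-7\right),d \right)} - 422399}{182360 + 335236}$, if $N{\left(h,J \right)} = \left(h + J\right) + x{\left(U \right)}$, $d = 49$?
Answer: $- \frac{35235}{43133} \approx -0.81689$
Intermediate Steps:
$U = 1$
$N{\left(h,J \right)} = 6 + J + h$ ($N{\left(h,J \right)} = \left(h + J\right) + 6 = \left(J + h\right) + 6 = 6 + J + h$)
$\frac{N{\left(68 \left(-7\right),d \right)} - 422399}{182360 + 335236} = \frac{\left(6 + 49 + 68 \left(-7\right)\right) - 422399}{182360 + 335236} = \frac{\left(6 + 49 - 476\right) - 422399}{517596} = \left(-421 - 422399\right) \frac{1}{517596} = \left(-422820\right) \frac{1}{517596} = - \frac{35235}{43133}$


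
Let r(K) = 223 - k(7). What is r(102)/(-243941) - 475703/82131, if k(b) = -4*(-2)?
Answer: -116061123688/20035118271 ≈ -5.7929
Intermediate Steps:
k(b) = 8
r(K) = 215 (r(K) = 223 - 1*8 = 223 - 8 = 215)
r(102)/(-243941) - 475703/82131 = 215/(-243941) - 475703/82131 = 215*(-1/243941) - 475703*1/82131 = -215/243941 - 475703/82131 = -116061123688/20035118271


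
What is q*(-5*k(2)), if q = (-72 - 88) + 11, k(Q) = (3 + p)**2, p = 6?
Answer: 60345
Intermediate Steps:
k(Q) = 81 (k(Q) = (3 + 6)**2 = 9**2 = 81)
q = -149 (q = -160 + 11 = -149)
q*(-5*k(2)) = -(-745)*81 = -149*(-405) = 60345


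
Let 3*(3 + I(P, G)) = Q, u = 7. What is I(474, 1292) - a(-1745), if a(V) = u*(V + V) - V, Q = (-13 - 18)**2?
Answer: 69007/3 ≈ 23002.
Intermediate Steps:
Q = 961 (Q = (-31)**2 = 961)
a(V) = 13*V (a(V) = 7*(V + V) - V = 7*(2*V) - V = 14*V - V = 13*V)
I(P, G) = 952/3 (I(P, G) = -3 + (1/3)*961 = -3 + 961/3 = 952/3)
I(474, 1292) - a(-1745) = 952/3 - 13*(-1745) = 952/3 - 1*(-22685) = 952/3 + 22685 = 69007/3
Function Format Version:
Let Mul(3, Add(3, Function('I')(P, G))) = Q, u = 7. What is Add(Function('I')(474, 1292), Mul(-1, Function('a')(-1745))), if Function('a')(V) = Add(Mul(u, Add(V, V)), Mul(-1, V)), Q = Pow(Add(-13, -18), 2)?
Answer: Rational(69007, 3) ≈ 23002.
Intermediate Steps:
Q = 961 (Q = Pow(-31, 2) = 961)
Function('a')(V) = Mul(13, V) (Function('a')(V) = Add(Mul(7, Add(V, V)), Mul(-1, V)) = Add(Mul(7, Mul(2, V)), Mul(-1, V)) = Add(Mul(14, V), Mul(-1, V)) = Mul(13, V))
Function('I')(P, G) = Rational(952, 3) (Function('I')(P, G) = Add(-3, Mul(Rational(1, 3), 961)) = Add(-3, Rational(961, 3)) = Rational(952, 3))
Add(Function('I')(474, 1292), Mul(-1, Function('a')(-1745))) = Add(Rational(952, 3), Mul(-1, Mul(13, -1745))) = Add(Rational(952, 3), Mul(-1, -22685)) = Add(Rational(952, 3), 22685) = Rational(69007, 3)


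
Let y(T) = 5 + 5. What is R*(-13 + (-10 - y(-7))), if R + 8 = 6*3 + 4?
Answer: -462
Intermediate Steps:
y(T) = 10
R = 14 (R = -8 + (6*3 + 4) = -8 + (18 + 4) = -8 + 22 = 14)
R*(-13 + (-10 - y(-7))) = 14*(-13 + (-10 - 1*10)) = 14*(-13 + (-10 - 10)) = 14*(-13 - 20) = 14*(-33) = -462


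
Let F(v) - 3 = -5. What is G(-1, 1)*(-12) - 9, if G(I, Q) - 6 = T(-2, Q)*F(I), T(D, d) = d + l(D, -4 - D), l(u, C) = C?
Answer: -105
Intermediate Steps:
F(v) = -2 (F(v) = 3 - 5 = -2)
T(D, d) = -4 + d - D (T(D, d) = d + (-4 - D) = -4 + d - D)
G(I, Q) = 10 - 2*Q (G(I, Q) = 6 + (-4 + Q - 1*(-2))*(-2) = 6 + (-4 + Q + 2)*(-2) = 6 + (-2 + Q)*(-2) = 6 + (4 - 2*Q) = 10 - 2*Q)
G(-1, 1)*(-12) - 9 = (10 - 2*1)*(-12) - 9 = (10 - 2)*(-12) - 9 = 8*(-12) - 9 = -96 - 9 = -105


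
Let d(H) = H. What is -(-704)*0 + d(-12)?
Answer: -12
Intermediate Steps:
-(-704)*0 + d(-12) = -(-704)*0 - 12 = -32*0 - 12 = 0 - 12 = -12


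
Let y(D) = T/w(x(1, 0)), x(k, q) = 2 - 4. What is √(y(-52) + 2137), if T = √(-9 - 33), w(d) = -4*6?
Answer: √(307728 - 6*I*√42)/12 ≈ 46.228 - 0.0029207*I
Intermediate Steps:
x(k, q) = -2
w(d) = -24
T = I*√42 (T = √(-42) = I*√42 ≈ 6.4807*I)
y(D) = -I*√42/24 (y(D) = (I*√42)/(-24) = (I*√42)*(-1/24) = -I*√42/24)
√(y(-52) + 2137) = √(-I*√42/24 + 2137) = √(2137 - I*√42/24)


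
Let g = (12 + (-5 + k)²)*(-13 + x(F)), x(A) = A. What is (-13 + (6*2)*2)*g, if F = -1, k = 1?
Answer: -4312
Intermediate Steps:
g = -392 (g = (12 + (-5 + 1)²)*(-13 - 1) = (12 + (-4)²)*(-14) = (12 + 16)*(-14) = 28*(-14) = -392)
(-13 + (6*2)*2)*g = (-13 + (6*2)*2)*(-392) = (-13 + 12*2)*(-392) = (-13 + 24)*(-392) = 11*(-392) = -4312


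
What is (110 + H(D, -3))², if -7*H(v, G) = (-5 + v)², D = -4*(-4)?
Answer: 421201/49 ≈ 8595.9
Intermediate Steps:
D = 16
H(v, G) = -(-5 + v)²/7
(110 + H(D, -3))² = (110 - (-5 + 16)²/7)² = (110 - ⅐*11²)² = (110 - ⅐*121)² = (110 - 121/7)² = (649/7)² = 421201/49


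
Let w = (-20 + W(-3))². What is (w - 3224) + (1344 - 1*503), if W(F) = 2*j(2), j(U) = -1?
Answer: -1899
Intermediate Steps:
W(F) = -2 (W(F) = 2*(-1) = -2)
w = 484 (w = (-20 - 2)² = (-22)² = 484)
(w - 3224) + (1344 - 1*503) = (484 - 3224) + (1344 - 1*503) = -2740 + (1344 - 503) = -2740 + 841 = -1899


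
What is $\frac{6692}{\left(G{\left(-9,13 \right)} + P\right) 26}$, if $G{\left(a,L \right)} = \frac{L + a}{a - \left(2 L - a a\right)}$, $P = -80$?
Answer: $- \frac{38479}{11947} \approx -3.2208$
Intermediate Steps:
$G{\left(a,L \right)} = \frac{L + a}{a + a^{2} - 2 L}$ ($G{\left(a,L \right)} = \frac{L + a}{a - \left(- a^{2} + 2 L\right)} = \frac{L + a}{a + a^{2} - 2 L}$)
$\frac{6692}{\left(G{\left(-9,13 \right)} + P\right) 26} = \frac{6692}{\left(\frac{13 - 9}{-9 + \left(-9\right)^{2} - 26} - 80\right) 26} = \frac{6692}{\left(\frac{1}{-9 + 81 - 26} \cdot 4 - 80\right) 26} = \frac{6692}{\left(\frac{1}{46} \cdot 4 - 80\right) 26} = \frac{6692}{\left(\frac{2}{23} - 80\right) 26} = \frac{6692}{\left(- \frac{1838}{23}\right) 26} = \frac{6692}{- \frac{47788}{23}} = 6692 \left(- \frac{23}{47788}\right) = - \frac{38479}{11947}$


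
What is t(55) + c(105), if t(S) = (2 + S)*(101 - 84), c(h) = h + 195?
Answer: 1269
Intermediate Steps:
c(h) = 195 + h
t(S) = 34 + 17*S (t(S) = (2 + S)*17 = 34 + 17*S)
t(55) + c(105) = (34 + 17*55) + (195 + 105) = (34 + 935) + 300 = 969 + 300 = 1269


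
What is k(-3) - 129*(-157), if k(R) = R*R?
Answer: 20262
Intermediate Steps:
k(R) = R²
k(-3) - 129*(-157) = (-3)² - 129*(-157) = 9 + 20253 = 20262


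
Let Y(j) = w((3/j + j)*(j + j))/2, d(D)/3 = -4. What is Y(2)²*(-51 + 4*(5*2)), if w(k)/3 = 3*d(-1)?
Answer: -32076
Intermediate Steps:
d(D) = -12 (d(D) = 3*(-4) = -12)
w(k) = -108 (w(k) = 3*(3*(-12)) = 3*(-36) = -108)
Y(j) = -54 (Y(j) = -108/2 = -108*½ = -54)
Y(2)²*(-51 + 4*(5*2)) = (-54)²*(-51 + 4*(5*2)) = 2916*(-51 + 4*10) = 2916*(-51 + 40) = 2916*(-11) = -32076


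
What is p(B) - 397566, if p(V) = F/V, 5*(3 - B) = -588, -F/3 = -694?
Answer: -79907296/201 ≈ -3.9755e+5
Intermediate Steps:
F = 2082 (F = -3*(-694) = 2082)
B = 603/5 (B = 3 - ⅕*(-588) = 3 + 588/5 = 603/5 ≈ 120.60)
p(V) = 2082/V
p(B) - 397566 = 2082/(603/5) - 397566 = 2082*(5/603) - 397566 = 3470/201 - 397566 = -79907296/201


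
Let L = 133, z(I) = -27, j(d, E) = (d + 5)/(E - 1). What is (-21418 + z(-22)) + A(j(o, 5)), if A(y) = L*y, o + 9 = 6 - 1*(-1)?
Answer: -85381/4 ≈ -21345.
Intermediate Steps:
o = -2 (o = -9 + (6 - 1*(-1)) = -9 + (6 + 1) = -9 + 7 = -2)
j(d, E) = (5 + d)/(-1 + E)
A(y) = 133*y
(-21418 + z(-22)) + A(j(o, 5)) = (-21418 - 27) + 133*((5 - 2)/(-1 + 5)) = -21445 + 133*(3/4) = -21445 + 133*((¼)*3) = -21445 + 133*(¾) = -21445 + 399/4 = -85381/4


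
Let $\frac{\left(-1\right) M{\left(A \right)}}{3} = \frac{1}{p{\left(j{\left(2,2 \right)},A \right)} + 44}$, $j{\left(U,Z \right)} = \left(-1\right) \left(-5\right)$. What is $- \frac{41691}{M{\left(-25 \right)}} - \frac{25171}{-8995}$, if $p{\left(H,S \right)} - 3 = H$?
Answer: $\frac{6500207951}{8995} \approx 7.2265 \cdot 10^{5}$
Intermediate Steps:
$j{\left(U,Z \right)} = 5$
$p{\left(H,S \right)} = 3 + H$
$M{\left(A \right)} = - \frac{3}{52}$ ($M{\left(A \right)} = - \frac{3}{\left(3 + 5\right) + 44} = - \frac{3}{8 + 44} = - \frac{3}{52}$)
$- \frac{41691}{M{\left(-25 \right)}} - \frac{25171}{-8995} = - \frac{41691}{- \frac{3}{52}} - \frac{25171}{-8995} = \left(-41691\right) \left(- \frac{52}{3}\right) - - \frac{25171}{8995} = 722644 + \frac{25171}{8995} = \frac{6500207951}{8995}$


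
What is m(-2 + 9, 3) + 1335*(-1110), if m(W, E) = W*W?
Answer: -1481801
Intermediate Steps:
m(W, E) = W**2
m(-2 + 9, 3) + 1335*(-1110) = (-2 + 9)**2 + 1335*(-1110) = 7**2 - 1481850 = 49 - 1481850 = -1481801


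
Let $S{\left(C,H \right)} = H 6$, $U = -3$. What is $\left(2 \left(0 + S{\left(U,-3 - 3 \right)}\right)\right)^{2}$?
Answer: $5184$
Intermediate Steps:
$S{\left(C,H \right)} = 6 H$
$\left(2 \left(0 + S{\left(U,-3 - 3 \right)}\right)\right)^{2} = \left(2 \left(0 + 6 \left(-3 - 3\right)\right)\right)^{2} = \left(2 \left(0 + 6 \left(-6\right)\right)\right)^{2} = \left(2 \left(0 - 36\right)\right)^{2} = \left(2 \left(-36\right)\right)^{2} = \left(-72\right)^{2} = 5184$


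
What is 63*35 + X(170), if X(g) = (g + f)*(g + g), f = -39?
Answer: 46745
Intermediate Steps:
X(g) = 2*g*(-39 + g) (X(g) = (g - 39)*(g + g) = (-39 + g)*(2*g) = 2*g*(-39 + g))
63*35 + X(170) = 63*35 + 2*170*(-39 + 170) = 2205 + 2*170*131 = 2205 + 44540 = 46745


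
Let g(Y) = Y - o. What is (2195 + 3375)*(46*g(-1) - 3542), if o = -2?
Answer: -19472720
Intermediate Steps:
g(Y) = 2 + Y (g(Y) = Y - 1*(-2) = Y + 2 = 2 + Y)
(2195 + 3375)*(46*g(-1) - 3542) = (2195 + 3375)*(46*(2 - 1) - 3542) = 5570*(46*1 - 3542) = 5570*(46 - 3542) = 5570*(-3496) = -19472720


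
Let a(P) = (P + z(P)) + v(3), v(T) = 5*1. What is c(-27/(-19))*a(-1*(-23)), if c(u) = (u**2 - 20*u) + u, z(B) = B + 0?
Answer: -459918/361 ≈ -1274.0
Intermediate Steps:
z(B) = B
v(T) = 5
c(u) = u**2 - 19*u
a(P) = 5 + 2*P (a(P) = (P + P) + 5 = 2*P + 5 = 5 + 2*P)
c(-27/(-19))*a(-1*(-23)) = ((-27/(-19))*(-19 - 27/(-19)))*(5 + 2*(-1*(-23))) = ((-27*(-1/19))*(-19 - 27*(-1/19)))*(5 + 2*23) = (27*(-19 + 27/19)/19)*(5 + 46) = ((27/19)*(-334/19))*51 = -9018/361*51 = -459918/361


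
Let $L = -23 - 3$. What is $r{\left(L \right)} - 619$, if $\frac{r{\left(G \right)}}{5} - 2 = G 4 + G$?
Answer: $-1259$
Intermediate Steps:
$L = -26$ ($L = -23 - 3 = -26$)
$r{\left(G \right)} = 10 + 25 G$ ($r{\left(G \right)} = 10 + 5 \left(G 4 + G\right) = 10 + 5 \left(4 G + G\right) = 10 + 5 \cdot 5 G = 10 + 25 G$)
$r{\left(L \right)} - 619 = \left(10 + 25 \left(-26\right)\right) - 619 = \left(10 - 650\right) - 619 = -640 - 619 = -1259$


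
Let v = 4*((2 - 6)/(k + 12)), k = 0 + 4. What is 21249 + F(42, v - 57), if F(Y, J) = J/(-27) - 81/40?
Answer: 22949053/1080 ≈ 21249.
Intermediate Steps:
k = 4
v = -1 (v = 4*((2 - 6)/(4 + 12)) = 4*(-4/16) = 4*(-4*1/16) = 4*(-¼) = -1)
F(Y, J) = -81/40 - J/27 (F(Y, J) = J*(-1/27) - 81*1/40 = -J/27 - 81/40 = -81/40 - J/27)
21249 + F(42, v - 57) = 21249 + (-81/40 - (-1 - 57)/27) = 21249 + (-81/40 - 1/27*(-58)) = 21249 + (-81/40 + 58/27) = 21249 + 133/1080 = 22949053/1080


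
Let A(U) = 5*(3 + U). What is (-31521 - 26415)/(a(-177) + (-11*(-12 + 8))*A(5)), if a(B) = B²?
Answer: -57936/33089 ≈ -1.7509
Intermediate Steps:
A(U) = 15 + 5*U
(-31521 - 26415)/(a(-177) + (-11*(-12 + 8))*A(5)) = (-31521 - 26415)/((-177)² + (-11*(-12 + 8))*(15 + 5*5)) = -57936/(31329 + (-11*(-4))*(15 + 25)) = -57936/(31329 + 44*40) = -57936/(31329 + 1760) = -57936/33089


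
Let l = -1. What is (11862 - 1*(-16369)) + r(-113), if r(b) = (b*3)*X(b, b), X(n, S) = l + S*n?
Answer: -4300121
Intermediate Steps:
X(n, S) = -1 + S*n
r(b) = 3*b*(-1 + b²) (r(b) = (b*3)*(-1 + b*b) = (3*b)*(-1 + b²) = 3*b*(-1 + b²))
(11862 - 1*(-16369)) + r(-113) = (11862 - 1*(-16369)) + 3*(-113)*(-1 + (-113)²) = (11862 + 16369) + 3*(-113)*(-1 + 12769) = 28231 + 3*(-113)*12768 = 28231 - 4328352 = -4300121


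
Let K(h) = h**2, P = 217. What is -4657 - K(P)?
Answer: -51746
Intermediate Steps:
-4657 - K(P) = -4657 - 1*217**2 = -4657 - 1*47089 = -4657 - 47089 = -51746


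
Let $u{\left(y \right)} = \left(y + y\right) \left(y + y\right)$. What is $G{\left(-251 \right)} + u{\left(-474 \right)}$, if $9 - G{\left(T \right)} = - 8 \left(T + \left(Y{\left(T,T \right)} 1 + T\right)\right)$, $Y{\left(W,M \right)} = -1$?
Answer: $894689$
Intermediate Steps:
$G{\left(T \right)} = 1 + 16 T$ ($G{\left(T \right)} = 9 - - 8 \left(T + \left(\left(-1\right) 1 + T\right)\right) = 9 - - 8 \left(T + \left(-1 + T\right)\right) = 9 - - 8 \left(-1 + 2 T\right) = 9 - \left(8 - 16 T\right) = 9 + \left(-8 + 16 T\right) = 1 + 16 T$)
$u{\left(y \right)} = 4 y^{2}$ ($u{\left(y \right)} = 2 y 2 y = 4 y^{2}$)
$G{\left(-251 \right)} + u{\left(-474 \right)} = \left(1 + 16 \left(-251\right)\right) + 4 \left(-474\right)^{2} = \left(1 - 4016\right) + 4 \cdot 224676 = -4015 + 898704 = 894689$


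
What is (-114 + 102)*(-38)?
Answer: 456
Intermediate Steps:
(-114 + 102)*(-38) = -12*(-38) = 456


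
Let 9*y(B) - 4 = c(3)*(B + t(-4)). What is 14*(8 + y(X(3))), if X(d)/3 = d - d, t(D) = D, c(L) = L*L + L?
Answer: 392/9 ≈ 43.556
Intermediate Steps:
c(L) = L + L**2 (c(L) = L**2 + L = L + L**2)
X(d) = 0 (X(d) = 3*(d - d) = 3*0 = 0)
y(B) = -44/9 + 4*B/3 (y(B) = 4/9 + ((3*(1 + 3))*(B - 4))/9 = 4/9 + ((3*4)*(-4 + B))/9 = 4/9 + (12*(-4 + B))/9 = 4/9 + (-48 + 12*B)/9 = 4/9 + (-16/3 + 4*B/3) = -44/9 + 4*B/3)
14*(8 + y(X(3))) = 14*(8 + (-44/9 + (4/3)*0)) = 14*(8 + (-44/9 + 0)) = 14*(8 - 44/9) = 14*(28/9) = 392/9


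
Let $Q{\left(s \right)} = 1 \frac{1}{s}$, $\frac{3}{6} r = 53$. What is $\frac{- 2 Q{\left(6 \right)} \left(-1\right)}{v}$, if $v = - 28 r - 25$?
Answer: $- \frac{1}{8979} \approx -0.00011137$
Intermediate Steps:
$r = 106$ ($r = 2 \cdot 53 = 106$)
$Q{\left(s \right)} = \frac{1}{s}$
$v = -2993$ ($v = \left(-28\right) 106 - 25 = -2968 - 25 = -2993$)
$\frac{- 2 Q{\left(6 \right)} \left(-1\right)}{v} = \frac{- \frac{2}{6} \left(-1\right)}{-2993} = - \frac{\left(-2\right) \frac{1}{6} \left(-1\right)}{2993} = - \frac{\left(- \frac{1}{3}\right) \left(-1\right)}{2993} = \left(- \frac{1}{2993}\right) \frac{1}{3} = - \frac{1}{8979}$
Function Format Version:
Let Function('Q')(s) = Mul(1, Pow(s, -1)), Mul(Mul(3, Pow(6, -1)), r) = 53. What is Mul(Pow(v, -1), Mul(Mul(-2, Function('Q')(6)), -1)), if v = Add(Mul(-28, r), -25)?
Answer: Rational(-1, 8979) ≈ -0.00011137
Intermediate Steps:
r = 106 (r = Mul(2, 53) = 106)
Function('Q')(s) = Pow(s, -1)
v = -2993 (v = Add(Mul(-28, 106), -25) = Add(-2968, -25) = -2993)
Mul(Pow(v, -1), Mul(Mul(-2, Function('Q')(6)), -1)) = Mul(Pow(-2993, -1), Mul(Mul(-2, Pow(6, -1)), -1)) = Mul(Rational(-1, 2993), Mul(Mul(-2, Rational(1, 6)), -1)) = Mul(Rational(-1, 2993), Mul(Rational(-1, 3), -1)) = Mul(Rational(-1, 2993), Rational(1, 3)) = Rational(-1, 8979)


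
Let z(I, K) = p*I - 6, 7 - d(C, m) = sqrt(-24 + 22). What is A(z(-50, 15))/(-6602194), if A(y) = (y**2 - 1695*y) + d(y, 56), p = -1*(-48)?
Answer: -9867013/6602194 + I*sqrt(2)/6602194 ≈ -1.4945 + 2.142e-7*I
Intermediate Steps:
p = 48
d(C, m) = 7 - I*sqrt(2) (d(C, m) = 7 - sqrt(-24 + 22) = 7 - sqrt(-2) = 7 - I*sqrt(2))
z(I, K) = -6 + 48*I (z(I, K) = 48*I - 6 = -6 + 48*I)
A(y) = 7 + y**2 - 1695*y - I*sqrt(2) (A(y) = (y**2 - 1695*y) + (7 - I*sqrt(2)) = 7 + y**2 - 1695*y - I*sqrt(2))
A(z(-50, 15))/(-6602194) = (7 + (-6 + 48*(-50))**2 - 1695*(-6 + 48*(-50)) - I*sqrt(2))/(-6602194) = (7 + (-6 - 2400)**2 - 1695*(-6 - 2400) - I*sqrt(2))*(-1/6602194) = (7 + (-2406)**2 - 1695*(-2406) - I*sqrt(2))*(-1/6602194) = (7 + 5788836 + 4078170 - I*sqrt(2))*(-1/6602194) = (9867013 - I*sqrt(2))*(-1/6602194) = -9867013/6602194 + I*sqrt(2)/6602194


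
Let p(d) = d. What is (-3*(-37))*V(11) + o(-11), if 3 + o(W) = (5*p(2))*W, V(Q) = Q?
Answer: 1108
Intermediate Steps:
o(W) = -3 + 10*W (o(W) = -3 + (5*2)*W = -3 + 10*W)
(-3*(-37))*V(11) + o(-11) = -3*(-37)*11 + (-3 + 10*(-11)) = 111*11 + (-3 - 110) = 1221 - 113 = 1108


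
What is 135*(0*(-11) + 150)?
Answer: 20250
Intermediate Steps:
135*(0*(-11) + 150) = 135*(0 + 150) = 135*150 = 20250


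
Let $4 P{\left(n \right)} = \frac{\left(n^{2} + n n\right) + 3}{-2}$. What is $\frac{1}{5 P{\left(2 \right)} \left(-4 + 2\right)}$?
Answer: $\frac{4}{55} \approx 0.072727$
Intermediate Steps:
$P{\left(n \right)} = - \frac{3}{8} - \frac{n^{2}}{4}$ ($P{\left(n \right)} = \frac{\left(\left(n^{2} + n n\right) + 3\right) \frac{1}{-2}}{4} = \frac{\left(\left(n^{2} + n^{2}\right) + 3\right) \left(- \frac{1}{2}\right)}{4} = \frac{\left(2 n^{2} + 3\right) \left(- \frac{1}{2}\right)}{4} = \frac{\left(3 + 2 n^{2}\right) \left(- \frac{1}{2}\right)}{4} = \frac{- \frac{3}{2} - n^{2}}{4} = - \frac{3}{8} - \frac{n^{2}}{4}$)
$\frac{1}{5 P{\left(2 \right)} \left(-4 + 2\right)} = \frac{1}{5 \left(- \frac{3}{8} - \frac{2^{2}}{4}\right) \left(-4 + 2\right)} = \frac{1}{5 \left(- \frac{3}{8} - 1\right) \left(-2\right)} = \frac{1}{5 \left(- \frac{11}{8}\right) \left(-2\right)} = \frac{1}{\left(- \frac{55}{8}\right) \left(-2\right)} = \frac{1}{\frac{55}{4}} = \frac{4}{55}$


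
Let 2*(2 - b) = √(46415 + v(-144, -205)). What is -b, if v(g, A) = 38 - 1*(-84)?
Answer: -2 + √46537/2 ≈ 105.86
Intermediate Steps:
v(g, A) = 122 (v(g, A) = 38 + 84 = 122)
b = 2 - √46537/2 (b = 2 - √(46415 + 122)/2 = 2 - √46537/2 ≈ -105.86)
-b = -(2 - √46537/2) = -2 + √46537/2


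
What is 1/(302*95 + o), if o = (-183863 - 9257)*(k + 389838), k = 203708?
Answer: -1/114625574830 ≈ -8.7240e-12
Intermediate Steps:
o = -114625603520 (o = (-183863 - 9257)*(203708 + 389838) = -193120*593546 = -114625603520)
1/(302*95 + o) = 1/(302*95 - 114625603520) = 1/(28690 - 114625603520) = 1/(-114625574830) = -1/114625574830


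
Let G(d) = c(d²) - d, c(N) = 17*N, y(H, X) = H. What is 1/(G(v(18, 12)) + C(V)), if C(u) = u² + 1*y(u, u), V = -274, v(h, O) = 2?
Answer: 1/74868 ≈ 1.3357e-5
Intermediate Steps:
G(d) = -d + 17*d² (G(d) = 17*d² - d = -d + 17*d²)
C(u) = u + u² (C(u) = u² + 1*u = u² + u = u + u²)
1/(G(v(18, 12)) + C(V)) = 1/(2*(-1 + 17*2) - 274*(1 - 274)) = 1/(2*(-1 + 34) - 274*(-273)) = 1/(2*33 + 74802) = 1/(66 + 74802) = 1/74868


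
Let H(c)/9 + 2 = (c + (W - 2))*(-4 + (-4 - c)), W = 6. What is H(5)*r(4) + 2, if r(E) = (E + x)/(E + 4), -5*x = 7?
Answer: -13843/40 ≈ -346.08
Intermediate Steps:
x = -7/5 (x = -1/5*7 = -7/5 ≈ -1.4000)
r(E) = (-7/5 + E)/(4 + E) (r(E) = (E - 7/5)/(E + 4) = (-7/5 + E)/(4 + E))
H(c) = -18 + 9*(-8 - c)*(4 + c) (H(c) = -18 + 9*((c + (6 - 2))*(-4 + (-4 - c))) = -18 + 9*((c + 4)*(-8 - c)) = -18 + 9*((4 + c)*(-8 - c)) = -18 + 9*((-8 - c)*(4 + c)) = -18 + 9*(-8 - c)*(4 + c))
H(5)*r(4) + 2 = (-306 - 108*5 - 9*5**2)*((-7/5 + 4)/(4 + 4)) + 2 = (-306 - 540 - 9*25)*((13/5)/8) + 2 = (-306 - 540 - 225)*((1/8)*(13/5)) + 2 = -1071*13/40 + 2 = -13923/40 + 2 = -13843/40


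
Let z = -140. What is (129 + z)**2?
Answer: 121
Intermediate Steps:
(129 + z)**2 = (129 - 140)**2 = (-11)**2 = 121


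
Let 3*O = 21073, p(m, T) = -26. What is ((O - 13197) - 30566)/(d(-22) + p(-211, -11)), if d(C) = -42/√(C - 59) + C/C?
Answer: 8266200/5821 + 1543024*I/5821 ≈ 1420.1 + 265.08*I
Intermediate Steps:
O = 21073/3 (O = (⅓)*21073 = 21073/3 ≈ 7024.3)
d(C) = 1 - 42/√(-59 + C) (d(C) = -42/√(-59 + C) + 1 = 1 - 42/√(-59 + C))
((O - 13197) - 30566)/(d(-22) + p(-211, -11)) = ((21073/3 - 13197) - 30566)/((1 - 42/√(-59 - 22)) - 26) = (-18518/3 - 30566)/((1 - (-14)*I/3) - 26) = -110216/(3*((1 - (-14)*I/3) - 26)) = -110216/(3*((1 + 14*I/3) - 26)) = -110216*9*(-25 - 14*I/3)/5821/3 = -330648*(-25 - 14*I/3)/5821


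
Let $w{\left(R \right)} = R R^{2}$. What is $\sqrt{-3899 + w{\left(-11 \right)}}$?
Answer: $i \sqrt{5230} \approx 72.319 i$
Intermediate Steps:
$w{\left(R \right)} = R^{3}$
$\sqrt{-3899 + w{\left(-11 \right)}} = \sqrt{-3899 + \left(-11\right)^{3}} = \sqrt{-3899 - 1331} = \sqrt{-5230} = i \sqrt{5230}$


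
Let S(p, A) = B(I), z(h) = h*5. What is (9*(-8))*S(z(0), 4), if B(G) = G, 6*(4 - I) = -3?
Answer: -324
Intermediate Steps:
I = 9/2 (I = 4 - ⅙*(-3) = 4 + ½ = 9/2 ≈ 4.5000)
z(h) = 5*h
S(p, A) = 9/2
(9*(-8))*S(z(0), 4) = (9*(-8))*(9/2) = -72*9/2 = -324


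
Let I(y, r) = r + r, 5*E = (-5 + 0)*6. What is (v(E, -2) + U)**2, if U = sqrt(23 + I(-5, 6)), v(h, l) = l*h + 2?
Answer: (14 + sqrt(35))**2 ≈ 396.65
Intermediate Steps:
E = -6 (E = ((-5 + 0)*6)/5 = (-5*6)/5 = (1/5)*(-30) = -6)
I(y, r) = 2*r
v(h, l) = 2 + h*l (v(h, l) = h*l + 2 = 2 + h*l)
U = sqrt(35) (U = sqrt(23 + 2*6) = sqrt(23 + 12) = sqrt(35) ≈ 5.9161)
(v(E, -2) + U)**2 = ((2 - 6*(-2)) + sqrt(35))**2 = ((2 + 12) + sqrt(35))**2 = (14 + sqrt(35))**2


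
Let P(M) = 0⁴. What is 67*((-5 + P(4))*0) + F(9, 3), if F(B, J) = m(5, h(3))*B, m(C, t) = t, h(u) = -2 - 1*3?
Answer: -45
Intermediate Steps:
h(u) = -5 (h(u) = -2 - 3 = -5)
F(B, J) = -5*B
P(M) = 0
67*((-5 + P(4))*0) + F(9, 3) = 67*((-5 + 0)*0) - 5*9 = 67*(-5*0) - 45 = 67*0 - 45 = 0 - 45 = -45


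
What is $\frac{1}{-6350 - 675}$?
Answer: $- \frac{1}{7025} \approx -0.00014235$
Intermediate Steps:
$\frac{1}{-6350 - 675} = \frac{1}{-7025} = - \frac{1}{7025}$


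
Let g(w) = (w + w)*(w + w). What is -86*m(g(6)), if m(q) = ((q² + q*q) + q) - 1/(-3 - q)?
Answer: -526109558/147 ≈ -3.5790e+6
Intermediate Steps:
g(w) = 4*w² (g(w) = (2*w)*(2*w) = 4*w²)
m(q) = q - 1/(-3 - q) + 2*q² (m(q) = ((q² + q²) + q) - 1/(-3 - q) = (2*q² + q) - 1/(-3 - q) = (q + 2*q²) - 1/(-3 - q) = q - 1/(-3 - q) + 2*q²)
-86*m(g(6)) = -86*(1 + 2*(4*6²)³ + 3*(4*6²) + 7*(4*6²)²)/(3 + 4*6²) = -86*(1 + 2*(4*36)³ + 3*(4*36) + 7*(4*36)²)/(3 + 4*36) = -86*(1 + 2*144³ + 3*144 + 7*144²)/(3 + 144) = -86*(1 + 2*2985984 + 432 + 7*20736)/147 = -86*(1 + 5971968 + 432 + 145152)/147 = -86*6117553/147 = -526109558/147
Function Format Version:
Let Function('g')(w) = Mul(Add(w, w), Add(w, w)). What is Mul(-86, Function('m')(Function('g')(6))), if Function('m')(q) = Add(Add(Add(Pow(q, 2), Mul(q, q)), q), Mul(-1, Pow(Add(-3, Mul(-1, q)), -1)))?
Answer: Rational(-526109558, 147) ≈ -3.5790e+6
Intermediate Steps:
Function('g')(w) = Mul(4, Pow(w, 2)) (Function('g')(w) = Mul(Mul(2, w), Mul(2, w)) = Mul(4, Pow(w, 2)))
Function('m')(q) = Add(q, Mul(-1, Pow(Add(-3, Mul(-1, q)), -1)), Mul(2, Pow(q, 2))) (Function('m')(q) = Add(Add(Add(Pow(q, 2), Pow(q, 2)), q), Mul(-1, Pow(Add(-3, Mul(-1, q)), -1))) = Add(Add(Mul(2, Pow(q, 2)), q), Mul(-1, Pow(Add(-3, Mul(-1, q)), -1))) = Add(Add(q, Mul(2, Pow(q, 2))), Mul(-1, Pow(Add(-3, Mul(-1, q)), -1))) = Add(q, Mul(-1, Pow(Add(-3, Mul(-1, q)), -1)), Mul(2, Pow(q, 2))))
Mul(-86, Function('m')(Function('g')(6))) = Mul(-86, Mul(Pow(Add(3, Mul(4, Pow(6, 2))), -1), Add(1, Mul(2, Pow(Mul(4, Pow(6, 2)), 3)), Mul(3, Mul(4, Pow(6, 2))), Mul(7, Pow(Mul(4, Pow(6, 2)), 2))))) = Mul(-86, Mul(Pow(Add(3, Mul(4, 36)), -1), Add(1, Mul(2, Pow(Mul(4, 36), 3)), Mul(3, Mul(4, 36)), Mul(7, Pow(Mul(4, 36), 2))))) = Mul(-86, Mul(Pow(Add(3, 144), -1), Add(1, Mul(2, Pow(144, 3)), Mul(3, 144), Mul(7, Pow(144, 2))))) = Mul(-86, Mul(Pow(147, -1), Add(1, Mul(2, 2985984), 432, Mul(7, 20736)))) = Mul(-86, Mul(Rational(1, 147), Add(1, 5971968, 432, 145152))) = Mul(-86, Mul(Rational(1, 147), 6117553)) = Mul(-86, Rational(6117553, 147)) = Rational(-526109558, 147)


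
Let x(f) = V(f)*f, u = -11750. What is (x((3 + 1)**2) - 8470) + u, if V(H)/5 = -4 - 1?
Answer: -20620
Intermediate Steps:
V(H) = -25 (V(H) = 5*(-4 - 1) = 5*(-5) = -25)
x(f) = -25*f
(x((3 + 1)**2) - 8470) + u = (-25*(3 + 1)**2 - 8470) - 11750 = (-25*4**2 - 8470) - 11750 = (-25*16 - 8470) - 11750 = (-400 - 8470) - 11750 = -8870 - 11750 = -20620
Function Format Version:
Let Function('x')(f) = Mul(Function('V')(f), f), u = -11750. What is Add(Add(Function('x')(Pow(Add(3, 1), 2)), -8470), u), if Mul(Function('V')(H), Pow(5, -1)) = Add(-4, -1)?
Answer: -20620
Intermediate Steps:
Function('V')(H) = -25 (Function('V')(H) = Mul(5, Add(-4, -1)) = Mul(5, -5) = -25)
Function('x')(f) = Mul(-25, f)
Add(Add(Function('x')(Pow(Add(3, 1), 2)), -8470), u) = Add(Add(Mul(-25, Pow(Add(3, 1), 2)), -8470), -11750) = Add(Add(Mul(-25, Pow(4, 2)), -8470), -11750) = Add(Add(Mul(-25, 16), -8470), -11750) = Add(Add(-400, -8470), -11750) = Add(-8870, -11750) = -20620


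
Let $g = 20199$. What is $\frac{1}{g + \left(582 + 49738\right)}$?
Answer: $\frac{1}{70519} \approx 1.4181 \cdot 10^{-5}$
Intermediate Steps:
$\frac{1}{g + \left(582 + 49738\right)} = \frac{1}{20199 + \left(582 + 49738\right)} = \frac{1}{20199 + 50320} = \frac{1}{70519}$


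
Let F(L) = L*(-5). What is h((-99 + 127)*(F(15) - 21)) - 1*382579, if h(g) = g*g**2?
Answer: -19422107251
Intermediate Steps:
F(L) = -5*L
h(g) = g**3
h((-99 + 127)*(F(15) - 21)) - 1*382579 = ((-99 + 127)*(-5*15 - 21))**3 - 1*382579 = (28*(-75 - 21))**3 - 382579 = (28*(-96))**3 - 382579 = (-2688)**3 - 382579 = -19421724672 - 382579 = -19422107251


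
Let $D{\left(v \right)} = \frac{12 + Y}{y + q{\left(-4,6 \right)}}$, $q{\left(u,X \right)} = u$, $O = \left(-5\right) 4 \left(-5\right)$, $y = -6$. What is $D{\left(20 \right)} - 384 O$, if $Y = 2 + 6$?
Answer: $-38402$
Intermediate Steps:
$O = 100$ ($O = \left(-20\right) \left(-5\right) = 100$)
$Y = 8$
$D{\left(v \right)} = -2$ ($D{\left(v \right)} = \frac{12 + 8}{-6 - 4} = \frac{20}{-10} = 20 \left(- \frac{1}{10}\right) = -2$)
$D{\left(20 \right)} - 384 O = -2 - 38400 = -38402$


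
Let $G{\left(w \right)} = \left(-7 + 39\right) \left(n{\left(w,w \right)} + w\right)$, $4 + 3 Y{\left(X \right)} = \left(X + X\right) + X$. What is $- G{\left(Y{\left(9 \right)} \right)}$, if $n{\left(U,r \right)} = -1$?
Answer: $- \frac{640}{3} \approx -213.33$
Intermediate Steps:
$Y{\left(X \right)} = - \frac{4}{3} + X$ ($Y{\left(X \right)} = - \frac{4}{3} + \frac{\left(X + X\right) + X}{3} = - \frac{4}{3} + \frac{2 X + X}{3} = - \frac{4}{3} + \frac{3 X}{3} = - \frac{4}{3} + X$)
$G{\left(w \right)} = -32 + 32 w$ ($G{\left(w \right)} = \left(-7 + 39\right) \left(-1 + w\right) = 32 \left(-1 + w\right) = -32 + 32 w$)
$- G{\left(Y{\left(9 \right)} \right)} = - (-32 + 32 \left(- \frac{4}{3} + 9\right)) = - (-32 + 32 \cdot \frac{23}{3}) = - (-32 + \frac{736}{3}) = \left(-1\right) \frac{640}{3} = - \frac{640}{3}$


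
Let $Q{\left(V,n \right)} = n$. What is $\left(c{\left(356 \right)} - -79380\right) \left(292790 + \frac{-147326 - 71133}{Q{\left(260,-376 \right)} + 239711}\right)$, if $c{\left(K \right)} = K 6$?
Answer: $\frac{5712207304385556}{239335} \approx 2.3867 \cdot 10^{10}$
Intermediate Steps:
$c{\left(K \right)} = 6 K$
$\left(c{\left(356 \right)} - -79380\right) \left(292790 + \frac{-147326 - 71133}{Q{\left(260,-376 \right)} + 239711}\right) = \left(6 \cdot 356 - -79380\right) \left(292790 + \frac{-147326 - 71133}{-376 + 239711}\right) = \left(2136 + 79380\right) \left(292790 - \frac{218459}{239335}\right) = 81516 \left(292790 - \frac{218459}{239335}\right) = 81516 \cdot \frac{70074676191}{239335} = \frac{5712207304385556}{239335}$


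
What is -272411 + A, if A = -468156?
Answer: -740567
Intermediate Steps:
-272411 + A = -272411 - 468156 = -740567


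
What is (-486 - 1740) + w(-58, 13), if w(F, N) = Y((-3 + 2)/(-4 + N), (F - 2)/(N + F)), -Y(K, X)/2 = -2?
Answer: -2222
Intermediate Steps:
Y(K, X) = 4 (Y(K, X) = -2*(-2) = 4)
w(F, N) = 4
(-486 - 1740) + w(-58, 13) = (-486 - 1740) + 4 = -2226 + 4 = -2222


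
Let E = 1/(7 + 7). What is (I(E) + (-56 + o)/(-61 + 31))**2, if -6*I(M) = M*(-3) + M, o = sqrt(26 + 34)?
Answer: 160549/44100 - 397*sqrt(15)/1575 ≈ 2.6643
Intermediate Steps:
o = 2*sqrt(15) (o = sqrt(60) = 2*sqrt(15) ≈ 7.7460)
E = 1/14 ≈ 0.071429
I(M) = M/3 (I(M) = -(M*(-3) + M)/6 = -(-3*M + M)/6 = -(-1)*M/3 = M/3)
(I(E) + (-56 + o)/(-61 + 31))**2 = ((1/3)*(1/14) + (-56 + 2*sqrt(15))/(-61 + 31))**2 = (1/42 + (-56 + 2*sqrt(15))/(-30))**2 = (1/42 + (-56 + 2*sqrt(15))*(-1/30))**2 = (1/42 + (28/15 - sqrt(15)/15))**2 = (397/210 - sqrt(15)/15)**2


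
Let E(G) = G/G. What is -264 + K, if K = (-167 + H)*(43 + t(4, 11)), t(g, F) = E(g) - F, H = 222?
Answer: 1551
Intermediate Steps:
E(G) = 1
t(g, F) = 1 - F
K = 1815 (K = (-167 + 222)*(43 + (1 - 1*11)) = 55*(43 + (1 - 11)) = 55*(43 - 10) = 55*33 = 1815)
-264 + K = -264 + 1815 = 1551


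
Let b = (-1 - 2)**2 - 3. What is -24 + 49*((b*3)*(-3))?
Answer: -2670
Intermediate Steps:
b = 6 (b = (-3)**2 - 3 = 9 - 3 = 6)
-24 + 49*((b*3)*(-3)) = -24 + 49*((6*3)*(-3)) = -24 + 49*(18*(-3)) = -24 + 49*(-54) = -24 - 2646 = -2670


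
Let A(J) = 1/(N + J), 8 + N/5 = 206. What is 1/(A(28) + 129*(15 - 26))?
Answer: -1018/1444541 ≈ -0.00070472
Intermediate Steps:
N = 990 (N = -40 + 5*206 = -40 + 1030 = 990)
A(J) = 1/(990 + J)
1/(A(28) + 129*(15 - 26)) = 1/(1/(990 + 28) + 129*(15 - 26)) = 1/(1/1018 + 129*(-11)) = 1/(1/1018 - 1419) = 1/(-1444541/1018) = -1018/1444541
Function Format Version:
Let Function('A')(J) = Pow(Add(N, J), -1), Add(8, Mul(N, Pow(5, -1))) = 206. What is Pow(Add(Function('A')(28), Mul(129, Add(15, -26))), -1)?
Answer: Rational(-1018, 1444541) ≈ -0.00070472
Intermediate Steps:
N = 990 (N = Add(-40, Mul(5, 206)) = Add(-40, 1030) = 990)
Function('A')(J) = Pow(Add(990, J), -1)
Pow(Add(Function('A')(28), Mul(129, Add(15, -26))), -1) = Pow(Add(Pow(Add(990, 28), -1), Mul(129, Add(15, -26))), -1) = Pow(Add(Pow(1018, -1), Mul(129, -11)), -1) = Pow(Add(Rational(1, 1018), -1419), -1) = Pow(Rational(-1444541, 1018), -1) = Rational(-1018, 1444541)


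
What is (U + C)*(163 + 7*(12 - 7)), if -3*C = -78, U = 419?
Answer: 88110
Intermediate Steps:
C = 26 (C = -1/3*(-78) = 26)
(U + C)*(163 + 7*(12 - 7)) = (419 + 26)*(163 + 7*(12 - 7)) = 445*(163 + 7*5) = 445*(163 + 35) = 445*198 = 88110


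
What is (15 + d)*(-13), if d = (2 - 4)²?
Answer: -247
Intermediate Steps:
d = 4 (d = (-2)² = 4)
(15 + d)*(-13) = (15 + 4)*(-13) = 19*(-13) = -247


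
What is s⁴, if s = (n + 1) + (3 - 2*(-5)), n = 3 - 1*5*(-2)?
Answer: 531441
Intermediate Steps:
n = 13 (n = 3 - 5*(-2) = 3 + 10 = 13)
s = 27 (s = (13 + 1) + (3 - 2*(-5)) = 14 + (3 + 10) = 14 + 13 = 27)
s⁴ = 27⁴ = 531441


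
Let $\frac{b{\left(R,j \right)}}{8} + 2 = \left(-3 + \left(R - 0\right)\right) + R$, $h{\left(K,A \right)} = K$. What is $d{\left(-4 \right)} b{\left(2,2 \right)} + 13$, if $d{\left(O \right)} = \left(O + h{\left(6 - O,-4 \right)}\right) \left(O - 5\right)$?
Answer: $445$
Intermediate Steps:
$b{\left(R,j \right)} = -40 + 16 R$ ($b{\left(R,j \right)} = -16 + 8 \left(\left(-3 + \left(R - 0\right)\right) + R\right) = -16 + 8 \left(\left(-3 + \left(R + 0\right)\right) + R\right) = -16 + 8 \left(\left(-3 + R\right) + R\right) = -16 + 8 \left(-3 + 2 R\right) = -16 + \left(-24 + 16 R\right) = -40 + 16 R$)
$d{\left(O \right)} = -30 + 6 O$ ($d{\left(O \right)} = \left(O - \left(-6 + O\right)\right) \left(O - 5\right) = 6 \left(-5 + O\right) = -30 + 6 O$)
$d{\left(-4 \right)} b{\left(2,2 \right)} + 13 = \left(-30 + 6 \left(-4\right)\right) \left(-40 + 16 \cdot 2\right) + 13 = \left(-30 - 24\right) \left(-40 + 32\right) + 13 = \left(-54\right) \left(-8\right) + 13 = 432 + 13 = 445$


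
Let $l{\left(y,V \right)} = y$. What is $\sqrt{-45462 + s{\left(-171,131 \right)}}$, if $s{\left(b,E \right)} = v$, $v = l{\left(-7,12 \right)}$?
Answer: $i \sqrt{45469} \approx 213.23 i$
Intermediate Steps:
$v = -7$
$s{\left(b,E \right)} = -7$
$\sqrt{-45462 + s{\left(-171,131 \right)}} = \sqrt{-45462 - 7} = \sqrt{-45469} = i \sqrt{45469}$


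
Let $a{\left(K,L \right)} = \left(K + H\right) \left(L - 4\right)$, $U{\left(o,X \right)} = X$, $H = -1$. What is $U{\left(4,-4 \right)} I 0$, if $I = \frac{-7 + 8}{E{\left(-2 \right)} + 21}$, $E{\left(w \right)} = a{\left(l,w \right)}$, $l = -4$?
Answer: $0$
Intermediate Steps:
$a{\left(K,L \right)} = \left(-1 + K\right) \left(-4 + L\right)$ ($a{\left(K,L \right)} = \left(K - 1\right) \left(L - 4\right) = \left(-1 + K\right) \left(-4 + L\right)$)
$E{\left(w \right)} = 20 - 5 w$ ($E{\left(w \right)} = 4 - w - -16 - 4 w = 4 - w + 16 - 4 w = 20 - 5 w$)
$I = \frac{1}{51}$ ($I = \frac{-7 + 8}{\left(20 - -10\right) + 21} = 1 \frac{1}{\left(20 + 10\right) + 21} = 1 \frac{1}{30 + 21} = 1 \cdot \frac{1}{51} = \frac{1}{51} \approx 0.019608$)
$U{\left(4,-4 \right)} I 0 = \left(-4\right) \frac{1}{51} \cdot 0 = \left(- \frac{4}{51}\right) 0 = 0$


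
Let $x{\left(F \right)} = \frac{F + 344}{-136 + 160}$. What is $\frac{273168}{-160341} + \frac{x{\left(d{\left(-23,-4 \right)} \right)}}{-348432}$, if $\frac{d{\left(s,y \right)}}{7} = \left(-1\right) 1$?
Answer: $- \frac{761461792247}{446943482496} \approx -1.7037$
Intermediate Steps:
$d{\left(s,y \right)} = -7$ ($d{\left(s,y \right)} = 7 \left(\left(-1\right) 1\right) = 7 \left(-1\right) = -7$)
$x{\left(F \right)} = \frac{43}{3} + \frac{F}{24}$ ($x{\left(F \right)} = \frac{344 + F}{24} = \left(344 + F\right) \frac{1}{24} = \frac{43}{3} + \frac{F}{24}$)
$\frac{273168}{-160341} + \frac{x{\left(d{\left(-23,-4 \right)} \right)}}{-348432} = \frac{273168}{-160341} + \frac{\frac{43}{3} + \frac{1}{24} \left(-7\right)}{-348432} = 273168 \left(- \frac{1}{160341}\right) + \left(\frac{43}{3} - \frac{7}{24}\right) \left(- \frac{1}{348432}\right) = - \frac{91056}{53447} + \frac{337}{24} \left(- \frac{1}{348432}\right) = - \frac{91056}{53447} - \frac{337}{8362368} = - \frac{761461792247}{446943482496}$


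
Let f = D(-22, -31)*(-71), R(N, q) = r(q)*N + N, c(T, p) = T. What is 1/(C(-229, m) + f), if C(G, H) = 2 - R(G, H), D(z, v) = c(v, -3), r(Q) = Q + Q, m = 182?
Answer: 1/85788 ≈ 1.1657e-5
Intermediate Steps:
r(Q) = 2*Q
D(z, v) = v
R(N, q) = N + 2*N*q (R(N, q) = (2*q)*N + N = 2*N*q + N = N + 2*N*q)
C(G, H) = 2 - G*(1 + 2*H)
f = 2201 (f = -31*(-71) = 2201)
1/(C(-229, m) + f) = 1/((2 - 1*(-229)*(1 + 2*182)) + 2201) = 1/((2 - 1*(-229)*(1 + 364)) + 2201) = 1/((2 - 1*(-229)*365) + 2201) = 1/((2 + 83585) + 2201) = 1/(83587 + 2201) = 1/85788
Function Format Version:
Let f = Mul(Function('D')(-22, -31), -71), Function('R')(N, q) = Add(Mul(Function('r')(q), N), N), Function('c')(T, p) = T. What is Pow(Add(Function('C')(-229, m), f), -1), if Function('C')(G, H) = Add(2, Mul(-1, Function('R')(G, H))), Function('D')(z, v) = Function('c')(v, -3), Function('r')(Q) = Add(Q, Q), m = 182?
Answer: Rational(1, 85788) ≈ 1.1657e-5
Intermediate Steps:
Function('r')(Q) = Mul(2, Q)
Function('D')(z, v) = v
Function('R')(N, q) = Add(N, Mul(2, N, q)) (Function('R')(N, q) = Add(Mul(Mul(2, q), N), N) = Add(Mul(2, N, q), N) = Add(N, Mul(2, N, q)))
Function('C')(G, H) = Add(2, Mul(-1, G, Add(1, Mul(2, H)))) (Function('C')(G, H) = Add(2, Mul(-1, Mul(G, Add(1, Mul(2, H))))) = Add(2, Mul(-1, G, Add(1, Mul(2, H)))))
f = 2201 (f = Mul(-31, -71) = 2201)
Pow(Add(Function('C')(-229, m), f), -1) = Pow(Add(Add(2, Mul(-1, -229, Add(1, Mul(2, 182)))), 2201), -1) = Pow(Add(Add(2, Mul(-1, -229, Add(1, 364))), 2201), -1) = Pow(Add(Add(2, Mul(-1, -229, 365)), 2201), -1) = Pow(Add(Add(2, 83585), 2201), -1) = Pow(Add(83587, 2201), -1) = Pow(85788, -1) = Rational(1, 85788)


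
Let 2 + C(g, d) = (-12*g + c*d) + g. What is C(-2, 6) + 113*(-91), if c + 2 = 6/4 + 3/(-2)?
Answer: -10275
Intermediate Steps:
c = -2 (c = -2 + (6/4 + 3/(-2)) = -2 + (6*(1/4) + 3*(-1/2)) = -2 + (3/2 - 3/2) = -2 + 0 = -2)
C(g, d) = -2 - 11*g - 2*d (C(g, d) = -2 + ((-12*g - 2*d) + g) = -2 + (-11*g - 2*d) = -2 - 11*g - 2*d)
C(-2, 6) + 113*(-91) = (-2 - 11*(-2) - 2*6) + 113*(-91) = (-2 + 22 - 12) - 10283 = 8 - 10283 = -10275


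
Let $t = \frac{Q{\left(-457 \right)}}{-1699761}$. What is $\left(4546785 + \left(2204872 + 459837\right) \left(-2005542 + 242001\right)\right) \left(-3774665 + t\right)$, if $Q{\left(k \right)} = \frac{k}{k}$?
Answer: $\frac{10050321377254443957051248}{566587} \approx 1.7738 \cdot 10^{19}$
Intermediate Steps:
$Q{\left(k \right)} = 1$
$t = - \frac{1}{1699761}$ ($t = 1 \frac{1}{-1699761} = 1 \left(- \frac{1}{1699761}\right) = - \frac{1}{1699761} \approx -5.8832 \cdot 10^{-7}$)
$\left(4546785 + \left(2204872 + 459837\right) \left(-2005542 + 242001\right)\right) \left(-3774665 + t\right) = \left(4546785 + \left(2204872 + 459837\right) \left(-2005542 + 242001\right)\right) \left(-3774665 - \frac{1}{1699761}\right) = \left(4546785 + 2664709 \left(-1763541\right)\right) \left(- \frac{6416028355066}{1699761}\right) = \left(4546785 - 4699323574569\right) \left(- \frac{6416028355066}{1699761}\right) = \left(-4699319027784\right) \left(- \frac{6416028355066}{1699761}\right) = \frac{10050321377254443957051248}{566587}$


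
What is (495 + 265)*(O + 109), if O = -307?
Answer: -150480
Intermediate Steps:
(495 + 265)*(O + 109) = (495 + 265)*(-307 + 109) = 760*(-198) = -150480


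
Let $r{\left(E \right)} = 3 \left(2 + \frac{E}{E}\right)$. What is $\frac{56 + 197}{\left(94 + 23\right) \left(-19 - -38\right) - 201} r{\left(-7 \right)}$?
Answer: $\frac{759}{674} \approx 1.1261$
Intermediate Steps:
$r{\left(E \right)} = 9$ ($r{\left(E \right)} = 3 \left(2 + 1\right) = 3 \cdot 3 = 9$)
$\frac{56 + 197}{\left(94 + 23\right) \left(-19 - -38\right) - 201} r{\left(-7 \right)} = \frac{56 + 197}{\left(94 + 23\right) \left(-19 - -38\right) - 201} \cdot 9 = \frac{253}{117 \left(-19 + 38\right) - 201} \cdot 9 = \frac{253}{117 \cdot 19 - 201} \cdot 9 = \frac{253}{2223 - 201} \cdot 9 = \frac{253}{2022} \cdot 9 = \frac{759}{674}$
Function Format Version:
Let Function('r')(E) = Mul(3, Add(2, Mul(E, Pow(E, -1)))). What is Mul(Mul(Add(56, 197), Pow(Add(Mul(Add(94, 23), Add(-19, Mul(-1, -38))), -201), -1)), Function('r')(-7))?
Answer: Rational(759, 674) ≈ 1.1261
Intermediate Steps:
Function('r')(E) = 9 (Function('r')(E) = Mul(3, Add(2, 1)) = Mul(3, 3) = 9)
Mul(Mul(Add(56, 197), Pow(Add(Mul(Add(94, 23), Add(-19, Mul(-1, -38))), -201), -1)), Function('r')(-7)) = Mul(Mul(Add(56, 197), Pow(Add(Mul(Add(94, 23), Add(-19, Mul(-1, -38))), -201), -1)), 9) = Mul(Mul(253, Pow(Add(Mul(117, Add(-19, 38)), -201), -1)), 9) = Mul(Mul(253, Pow(Add(Mul(117, 19), -201), -1)), 9) = Mul(Mul(253, Pow(Add(2223, -201), -1)), 9) = Mul(Mul(253, Pow(2022, -1)), 9) = Mul(Mul(253, Rational(1, 2022)), 9) = Mul(Rational(253, 2022), 9) = Rational(759, 674)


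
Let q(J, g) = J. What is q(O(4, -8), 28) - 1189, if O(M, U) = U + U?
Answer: -1205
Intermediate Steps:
O(M, U) = 2*U
q(O(4, -8), 28) - 1189 = 2*(-8) - 1189 = -16 - 1189 = -1205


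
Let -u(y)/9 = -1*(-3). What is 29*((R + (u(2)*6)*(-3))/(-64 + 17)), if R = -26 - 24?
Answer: -12644/47 ≈ -269.02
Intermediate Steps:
u(y) = -27 (u(y) = -(-9)*(-3) = -9*3 = -27)
R = -50
29*((R + (u(2)*6)*(-3))/(-64 + 17)) = 29*((-50 - 27*6*(-3))/(-64 + 17)) = 29*((-50 - 162*(-3))/(-47)) = 29*((-50 + 486)*(-1/47)) = 29*(436*(-1/47)) = 29*(-436/47) = -12644/47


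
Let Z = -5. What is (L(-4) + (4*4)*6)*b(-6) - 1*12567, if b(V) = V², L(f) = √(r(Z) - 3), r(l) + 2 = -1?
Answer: -9111 + 36*I*√6 ≈ -9111.0 + 88.182*I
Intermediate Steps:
r(l) = -3 (r(l) = -2 - 1 = -3)
L(f) = I*√6 (L(f) = √(-3 - 3) = √(-6) = I*√6)
(L(-4) + (4*4)*6)*b(-6) - 1*12567 = (I*√6 + (4*4)*6)*(-6)² - 1*12567 = (I*√6 + 16*6)*36 - 12567 = (I*√6 + 96)*36 - 12567 = (96 + I*√6)*36 - 12567 = (3456 + 36*I*√6) - 12567 = -9111 + 36*I*√6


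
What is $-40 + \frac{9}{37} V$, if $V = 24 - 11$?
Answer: $- \frac{1363}{37} \approx -36.838$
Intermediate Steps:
$V = 13$ ($V = 24 - 11 = 13$)
$-40 + \frac{9}{37} V = -40 + \frac{9}{37} \cdot 13 = -40 + \frac{117}{37} = - \frac{1363}{37}$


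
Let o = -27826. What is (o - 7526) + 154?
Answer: -35198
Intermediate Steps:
(o - 7526) + 154 = (-27826 - 7526) + 154 = -35352 + 154 = -35198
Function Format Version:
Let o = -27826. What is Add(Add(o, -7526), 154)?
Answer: -35198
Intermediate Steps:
Add(Add(o, -7526), 154) = Add(Add(-27826, -7526), 154) = Add(-35352, 154) = -35198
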